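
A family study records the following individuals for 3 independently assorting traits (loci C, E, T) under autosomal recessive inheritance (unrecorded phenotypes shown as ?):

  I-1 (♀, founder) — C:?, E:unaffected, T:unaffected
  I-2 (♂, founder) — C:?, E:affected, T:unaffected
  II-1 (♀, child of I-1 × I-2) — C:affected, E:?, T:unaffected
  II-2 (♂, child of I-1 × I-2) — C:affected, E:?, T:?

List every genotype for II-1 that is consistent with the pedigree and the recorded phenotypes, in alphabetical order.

II-1 ∈ {cc Ee TT, cc Ee Tt, cc ee TT, cc ee Tt}

C/I-1 ? ·: Cc|cc
C/I-2 ? ·: Cc|cc
C/II-1 aff I-1×I-2: cc
C/II-2 aff I-1×I-2: cc
⇒ C over [I-1,I-2,II-1,II-2]: 4 consistent
E/I-1 un ·: EE|Ee
E/I-2 aff ·: ee
E/II-1 ? I-1×I-2: Ee|ee
E/II-2 ? I-1×I-2: Ee|ee
⇒ E over [I-1,I-2,II-1,II-2]: 5 consistent
T/I-1 un ·: TT|Tt
T/I-2 un ·: TT|Tt
T/II-1 un I-1×I-2: TT|Tt
T/II-2 ? I-1×I-2: TT|Tt|tt
⇒ T over [I-1,I-2,II-1,II-2]: 15 consistent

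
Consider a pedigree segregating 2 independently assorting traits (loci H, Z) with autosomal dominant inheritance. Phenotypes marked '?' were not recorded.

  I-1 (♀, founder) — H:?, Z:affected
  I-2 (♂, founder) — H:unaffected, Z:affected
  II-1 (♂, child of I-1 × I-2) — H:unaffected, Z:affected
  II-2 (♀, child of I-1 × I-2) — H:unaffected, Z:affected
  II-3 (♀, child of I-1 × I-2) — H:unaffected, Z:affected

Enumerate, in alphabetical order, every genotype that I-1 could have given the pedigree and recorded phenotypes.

I-1 ∈ {Hh ZZ, Hh Zz, hh ZZ, hh Zz}

H/I-1 ? ·: hh|Hh
H/I-2 un ·: hh
H/II-1 un I-1×I-2: hh
H/II-2 un I-1×I-2: hh
H/II-3 un I-1×I-2: hh
⇒ H over [I-1,I-2,II-1,II-2,II-3]: 2 consistent
Z/I-1 aff ·: Zz|ZZ
Z/I-2 aff ·: Zz|ZZ
Z/II-1 aff I-1×I-2: Zz|ZZ
Z/II-2 aff I-1×I-2: Zz|ZZ
Z/II-3 aff I-1×I-2: Zz|ZZ
⇒ Z over [I-1,I-2,II-1,II-2,II-3]: 25 consistent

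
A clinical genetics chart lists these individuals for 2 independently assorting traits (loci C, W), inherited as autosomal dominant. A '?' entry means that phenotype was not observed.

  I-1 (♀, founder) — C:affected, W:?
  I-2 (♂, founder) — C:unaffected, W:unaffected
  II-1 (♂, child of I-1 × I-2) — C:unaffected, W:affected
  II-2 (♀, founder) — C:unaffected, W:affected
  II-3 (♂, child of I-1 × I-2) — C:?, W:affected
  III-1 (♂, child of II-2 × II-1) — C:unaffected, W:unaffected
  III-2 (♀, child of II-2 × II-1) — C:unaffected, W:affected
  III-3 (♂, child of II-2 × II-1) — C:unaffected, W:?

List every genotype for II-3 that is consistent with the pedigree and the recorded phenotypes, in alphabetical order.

C/I-1 aff ·: Cc
C/I-2 un ·: cc
C/II-1 un I-1×I-2: cc
C/II-2 un ·: cc
C/II-3 ? I-1×I-2: cc|Cc
C/III-1 un II-2×II-1: cc
C/III-2 un II-2×II-1: cc
C/III-3 un II-2×II-1: cc
⇒ C over [I-1,I-2,II-1,II-2,II-3,III-1,III-2,III-3]: 2 consistent
W/I-1 ? ·: Ww|WW
W/I-2 un ·: ww
W/II-1 aff I-1×I-2: Ww
W/II-2 aff ·: Ww
W/II-3 aff I-1×I-2: Ww
W/III-1 un II-2×II-1: ww
W/III-2 aff II-2×II-1: Ww|WW
W/III-3 ? II-2×II-1: ww|Ww|WW
⇒ W over [I-1,I-2,II-1,II-2,II-3,III-1,III-2,III-3]: 12 consistent

II-3 ∈ {Cc Ww, cc Ww}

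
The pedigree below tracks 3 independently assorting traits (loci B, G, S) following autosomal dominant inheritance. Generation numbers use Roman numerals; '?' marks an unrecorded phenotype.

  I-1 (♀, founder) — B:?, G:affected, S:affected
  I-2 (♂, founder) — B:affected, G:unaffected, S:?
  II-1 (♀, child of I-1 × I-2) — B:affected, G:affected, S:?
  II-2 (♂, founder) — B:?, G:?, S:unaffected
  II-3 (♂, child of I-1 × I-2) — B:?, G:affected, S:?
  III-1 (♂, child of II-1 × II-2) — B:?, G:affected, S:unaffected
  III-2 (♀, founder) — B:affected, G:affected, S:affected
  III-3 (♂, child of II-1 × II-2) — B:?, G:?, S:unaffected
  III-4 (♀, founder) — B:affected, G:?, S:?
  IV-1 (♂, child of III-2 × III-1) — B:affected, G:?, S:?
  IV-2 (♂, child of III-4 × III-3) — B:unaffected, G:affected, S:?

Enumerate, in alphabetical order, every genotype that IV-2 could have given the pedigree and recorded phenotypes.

IV-2 ∈ {bb GG Ss, bb GG ss, bb Gg Ss, bb Gg ss}

B/I-1 ? ·: bb|Bb|BB
B/I-2 aff ·: Bb|BB
B/II-1 aff I-1×I-2: Bb|BB
B/II-2 ? ·: bb|Bb|BB
B/II-3 ? I-1×I-2: bb|Bb|BB
B/III-1 ? II-1×II-2: bb|Bb|BB
B/III-2 aff ·: Bb|BB
B/III-3 ? II-1×II-2: bb|Bb
B/III-4 aff ·: Bb
B/IV-1 aff III-2×III-1: Bb|BB
B/IV-2 un III-4×III-3: bb
⇒ B over [I-1,I-2,II-1,II-2,II-3,III-1,III-2,III-3,III-4,IV-1,IV-2]: 458 consistent
G/I-1 aff ·: Gg|GG
G/I-2 un ·: gg
G/II-1 aff I-1×I-2: Gg
G/II-2 ? ·: gg|Gg|GG
G/II-3 aff I-1×I-2: Gg
G/III-1 aff II-1×II-2: Gg|GG
G/III-2 aff ·: Gg|GG
G/III-3 ? II-1×II-2: gg|Gg|GG
G/III-4 ? ·: gg|Gg|GG
G/IV-1 ? III-2×III-1: gg|Gg|GG
G/IV-2 aff III-4×III-3: Gg|GG
⇒ G over [I-1,I-2,II-1,II-2,II-3,III-1,III-2,III-3,III-4,IV-1,IV-2]: 390 consistent
S/I-1 aff ·: Ss|SS
S/I-2 ? ·: ss|Ss|SS
S/II-1 ? I-1×I-2: ss|Ss
S/II-2 un ·: ss
S/II-3 ? I-1×I-2: ss|Ss|SS
S/III-1 un II-1×II-2: ss
S/III-2 aff ·: Ss|SS
S/III-3 un II-1×II-2: ss
S/III-4 ? ·: ss|Ss|SS
S/IV-1 ? III-2×III-1: ss|Ss
S/IV-2 ? III-4×III-3: ss|Ss
⇒ S over [I-1,I-2,II-1,II-2,II-3,III-1,III-2,III-3,III-4,IV-1,IV-2]: 180 consistent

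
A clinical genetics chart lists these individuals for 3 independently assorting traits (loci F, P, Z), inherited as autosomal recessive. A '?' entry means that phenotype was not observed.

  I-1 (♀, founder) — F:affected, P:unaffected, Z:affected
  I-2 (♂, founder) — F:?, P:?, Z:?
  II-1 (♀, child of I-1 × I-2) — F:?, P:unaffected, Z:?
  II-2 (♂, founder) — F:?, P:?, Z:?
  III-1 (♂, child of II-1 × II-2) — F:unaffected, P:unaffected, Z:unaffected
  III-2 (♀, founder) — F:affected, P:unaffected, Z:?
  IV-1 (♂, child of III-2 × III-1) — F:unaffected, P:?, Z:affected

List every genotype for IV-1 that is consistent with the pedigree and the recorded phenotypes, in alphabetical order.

IV-1 ∈ {Ff PP zz, Ff Pp zz, Ff pp zz}

F/I-1 aff ·: ff
F/I-2 ? ·: FF|Ff|ff
F/II-1 ? I-1×I-2: Ff|ff
F/II-2 ? ·: FF|Ff|ff
F/III-1 un II-1×II-2: FF|Ff
F/III-2 aff ·: ff
F/IV-1 un III-2×III-1: Ff
⇒ F over [I-1,I-2,II-1,II-2,III-1,III-2,IV-1]: 14 consistent
P/I-1 un ·: PP|Pp
P/I-2 ? ·: PP|Pp|pp
P/II-1 un I-1×I-2: PP|Pp
P/II-2 ? ·: PP|Pp|pp
P/III-1 un II-1×II-2: PP|Pp
P/III-2 un ·: PP|Pp
P/IV-1 ? III-2×III-1: PP|Pp|pp
⇒ P over [I-1,I-2,II-1,II-2,III-1,III-2,IV-1]: 169 consistent
Z/I-1 aff ·: zz
Z/I-2 ? ·: ZZ|Zz|zz
Z/II-1 ? I-1×I-2: Zz|zz
Z/II-2 ? ·: ZZ|Zz|zz
Z/III-1 un II-1×II-2: Zz
Z/III-2 ? ·: Zz|zz
Z/IV-1 aff III-2×III-1: zz
⇒ Z over [I-1,I-2,II-1,II-2,III-1,III-2,IV-1]: 20 consistent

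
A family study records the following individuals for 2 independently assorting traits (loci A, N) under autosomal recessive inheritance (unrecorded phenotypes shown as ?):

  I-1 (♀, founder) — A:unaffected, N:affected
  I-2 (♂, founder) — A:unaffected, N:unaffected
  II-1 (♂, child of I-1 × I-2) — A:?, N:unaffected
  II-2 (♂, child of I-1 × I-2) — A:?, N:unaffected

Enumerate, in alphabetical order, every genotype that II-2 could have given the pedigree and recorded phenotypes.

II-2 ∈ {AA Nn, Aa Nn, aa Nn}

A/I-1 un ·: AA|Aa
A/I-2 un ·: AA|Aa
A/II-1 ? I-1×I-2: AA|Aa|aa
A/II-2 ? I-1×I-2: AA|Aa|aa
⇒ A over [I-1,I-2,II-1,II-2]: 18 consistent
N/I-1 aff ·: nn
N/I-2 un ·: NN|Nn
N/II-1 un I-1×I-2: Nn
N/II-2 un I-1×I-2: Nn
⇒ N over [I-1,I-2,II-1,II-2]: 2 consistent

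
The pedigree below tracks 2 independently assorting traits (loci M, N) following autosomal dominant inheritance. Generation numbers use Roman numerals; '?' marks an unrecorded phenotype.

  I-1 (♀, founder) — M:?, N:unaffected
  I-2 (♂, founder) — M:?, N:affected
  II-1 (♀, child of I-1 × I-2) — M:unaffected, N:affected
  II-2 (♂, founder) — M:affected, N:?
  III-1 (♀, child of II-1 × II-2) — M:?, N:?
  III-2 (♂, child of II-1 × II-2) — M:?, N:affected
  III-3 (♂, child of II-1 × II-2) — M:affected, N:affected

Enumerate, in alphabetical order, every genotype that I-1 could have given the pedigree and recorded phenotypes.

I-1 ∈ {Mm nn, mm nn}

M/I-1 ? ·: mm|Mm
M/I-2 ? ·: mm|Mm
M/II-1 un I-1×I-2: mm
M/II-2 aff ·: Mm|MM
M/III-1 ? II-1×II-2: mm|Mm
M/III-2 ? II-1×II-2: mm|Mm
M/III-3 aff II-1×II-2: Mm
⇒ M over [I-1,I-2,II-1,II-2,III-1,III-2,III-3]: 20 consistent
N/I-1 un ·: nn
N/I-2 aff ·: Nn|NN
N/II-1 aff I-1×I-2: Nn
N/II-2 ? ·: nn|Nn|NN
N/III-1 ? II-1×II-2: nn|Nn|NN
N/III-2 aff II-1×II-2: Nn|NN
N/III-3 aff II-1×II-2: Nn|NN
⇒ N over [I-1,I-2,II-1,II-2,III-1,III-2,III-3]: 44 consistent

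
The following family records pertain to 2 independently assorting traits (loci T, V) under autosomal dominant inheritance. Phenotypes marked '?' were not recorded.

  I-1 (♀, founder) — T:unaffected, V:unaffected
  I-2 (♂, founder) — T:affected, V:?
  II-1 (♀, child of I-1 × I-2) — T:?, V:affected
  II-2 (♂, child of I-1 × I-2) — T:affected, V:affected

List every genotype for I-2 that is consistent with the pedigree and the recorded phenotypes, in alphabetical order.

I-2 ∈ {TT VV, TT Vv, Tt VV, Tt Vv}

T/I-1 un ·: tt
T/I-2 aff ·: Tt|TT
T/II-1 ? I-1×I-2: tt|Tt
T/II-2 aff I-1×I-2: Tt
⇒ T over [I-1,I-2,II-1,II-2]: 3 consistent
V/I-1 un ·: vv
V/I-2 ? ·: Vv|VV
V/II-1 aff I-1×I-2: Vv
V/II-2 aff I-1×I-2: Vv
⇒ V over [I-1,I-2,II-1,II-2]: 2 consistent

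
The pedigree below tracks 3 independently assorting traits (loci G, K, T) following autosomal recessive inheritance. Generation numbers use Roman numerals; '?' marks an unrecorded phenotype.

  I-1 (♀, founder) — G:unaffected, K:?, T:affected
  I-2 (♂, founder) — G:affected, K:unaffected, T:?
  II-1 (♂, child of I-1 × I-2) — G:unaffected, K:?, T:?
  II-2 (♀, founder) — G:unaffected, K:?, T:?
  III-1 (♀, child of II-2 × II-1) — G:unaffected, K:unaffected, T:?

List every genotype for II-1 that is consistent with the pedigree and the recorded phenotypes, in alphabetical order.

II-1 ∈ {Gg KK Tt, Gg KK tt, Gg Kk Tt, Gg Kk tt, Gg kk Tt, Gg kk tt}

G/I-1 un ·: GG|Gg
G/I-2 aff ·: gg
G/II-1 un I-1×I-2: Gg
G/II-2 un ·: GG|Gg
G/III-1 un II-2×II-1: GG|Gg
⇒ G over [I-1,I-2,II-1,II-2,III-1]: 8 consistent
K/I-1 ? ·: KK|Kk|kk
K/I-2 un ·: KK|Kk
K/II-1 ? I-1×I-2: KK|Kk|kk
K/II-2 ? ·: KK|Kk|kk
K/III-1 un II-2×II-1: KK|Kk
⇒ K over [I-1,I-2,II-1,II-2,III-1]: 45 consistent
T/I-1 aff ·: tt
T/I-2 ? ·: TT|Tt|tt
T/II-1 ? I-1×I-2: Tt|tt
T/II-2 ? ·: TT|Tt|tt
T/III-1 ? II-2×II-1: TT|Tt|tt
⇒ T over [I-1,I-2,II-1,II-2,III-1]: 22 consistent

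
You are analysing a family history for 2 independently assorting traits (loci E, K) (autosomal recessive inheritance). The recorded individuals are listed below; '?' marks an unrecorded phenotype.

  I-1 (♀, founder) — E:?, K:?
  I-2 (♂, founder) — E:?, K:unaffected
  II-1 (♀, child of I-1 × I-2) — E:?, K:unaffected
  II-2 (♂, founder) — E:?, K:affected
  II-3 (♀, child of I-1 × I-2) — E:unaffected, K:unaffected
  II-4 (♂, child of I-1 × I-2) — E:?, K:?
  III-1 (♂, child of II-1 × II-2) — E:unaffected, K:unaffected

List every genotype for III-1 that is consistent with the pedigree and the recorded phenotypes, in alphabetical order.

III-1 ∈ {EE Kk, Ee Kk}

E/I-1 ? ·: EE|Ee|ee
E/I-2 ? ·: EE|Ee|ee
E/II-1 ? I-1×I-2: EE|Ee|ee
E/II-2 ? ·: EE|Ee|ee
E/II-3 un I-1×I-2: EE|Ee
E/II-4 ? I-1×I-2: EE|Ee|ee
E/III-1 un II-1×II-2: EE|Ee
⇒ E over [I-1,I-2,II-1,II-2,II-3,II-4,III-1]: 180 consistent
K/I-1 ? ·: KK|Kk|kk
K/I-2 un ·: KK|Kk
K/II-1 un I-1×I-2: KK|Kk
K/II-2 aff ·: kk
K/II-3 un I-1×I-2: KK|Kk
K/II-4 ? I-1×I-2: KK|Kk|kk
K/III-1 un II-1×II-2: Kk
⇒ K over [I-1,I-2,II-1,II-2,II-3,II-4,III-1]: 32 consistent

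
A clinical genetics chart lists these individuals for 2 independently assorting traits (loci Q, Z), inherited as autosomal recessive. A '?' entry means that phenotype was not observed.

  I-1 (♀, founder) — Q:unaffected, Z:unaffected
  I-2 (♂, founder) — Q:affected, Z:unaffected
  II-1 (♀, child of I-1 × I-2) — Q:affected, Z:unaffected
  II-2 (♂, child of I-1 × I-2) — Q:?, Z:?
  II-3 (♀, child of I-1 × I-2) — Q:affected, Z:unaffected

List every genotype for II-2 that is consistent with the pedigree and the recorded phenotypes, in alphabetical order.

Q/I-1 un ·: Qq
Q/I-2 aff ·: qq
Q/II-1 aff I-1×I-2: qq
Q/II-2 ? I-1×I-2: Qq|qq
Q/II-3 aff I-1×I-2: qq
⇒ Q over [I-1,I-2,II-1,II-2,II-3]: 2 consistent
Z/I-1 un ·: ZZ|Zz
Z/I-2 un ·: ZZ|Zz
Z/II-1 un I-1×I-2: ZZ|Zz
Z/II-2 ? I-1×I-2: ZZ|Zz|zz
Z/II-3 un I-1×I-2: ZZ|Zz
⇒ Z over [I-1,I-2,II-1,II-2,II-3]: 29 consistent

II-2 ∈ {Qq ZZ, Qq Zz, Qq zz, qq ZZ, qq Zz, qq zz}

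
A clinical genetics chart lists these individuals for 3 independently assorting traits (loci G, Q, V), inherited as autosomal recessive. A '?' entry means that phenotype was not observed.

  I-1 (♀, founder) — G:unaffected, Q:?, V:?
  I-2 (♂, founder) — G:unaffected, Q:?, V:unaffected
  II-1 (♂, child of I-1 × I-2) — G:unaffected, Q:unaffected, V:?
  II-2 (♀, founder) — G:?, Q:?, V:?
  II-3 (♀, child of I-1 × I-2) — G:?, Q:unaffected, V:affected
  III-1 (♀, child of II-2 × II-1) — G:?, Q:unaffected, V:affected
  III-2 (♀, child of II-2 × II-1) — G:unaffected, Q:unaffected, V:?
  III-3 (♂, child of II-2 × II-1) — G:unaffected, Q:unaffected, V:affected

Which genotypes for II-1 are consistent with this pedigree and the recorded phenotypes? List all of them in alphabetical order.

G/I-1 un ·: GG|Gg
G/I-2 un ·: GG|Gg
G/II-1 un I-1×I-2: GG|Gg
G/II-2 ? ·: GG|Gg|gg
G/II-3 ? I-1×I-2: GG|Gg|gg
G/III-1 ? II-2×II-1: GG|Gg|gg
G/III-2 un II-2×II-1: GG|Gg
G/III-3 un II-2×II-1: GG|Gg
⇒ G over [I-1,I-2,II-1,II-2,II-3,III-1,III-2,III-3]: 234 consistent
Q/I-1 ? ·: QQ|Qq|qq
Q/I-2 ? ·: QQ|Qq|qq
Q/II-1 un I-1×I-2: QQ|Qq
Q/II-2 ? ·: QQ|Qq|qq
Q/II-3 un I-1×I-2: QQ|Qq
Q/III-1 un II-2×II-1: QQ|Qq
Q/III-2 un II-2×II-1: QQ|Qq
Q/III-3 un II-2×II-1: QQ|Qq
⇒ Q over [I-1,I-2,II-1,II-2,II-3,III-1,III-2,III-3]: 240 consistent
V/I-1 ? ·: Vv|vv
V/I-2 un ·: Vv
V/II-1 ? I-1×I-2: Vv|vv
V/II-2 ? ·: Vv|vv
V/II-3 aff I-1×I-2: vv
V/III-1 aff II-2×II-1: vv
V/III-2 ? II-2×II-1: VV|Vv|vv
V/III-3 aff II-2×II-1: vv
⇒ V over [I-1,I-2,II-1,II-2,II-3,III-1,III-2,III-3]: 16 consistent

II-1 ∈ {GG QQ Vv, GG QQ vv, GG Qq Vv, GG Qq vv, Gg QQ Vv, Gg QQ vv, Gg Qq Vv, Gg Qq vv}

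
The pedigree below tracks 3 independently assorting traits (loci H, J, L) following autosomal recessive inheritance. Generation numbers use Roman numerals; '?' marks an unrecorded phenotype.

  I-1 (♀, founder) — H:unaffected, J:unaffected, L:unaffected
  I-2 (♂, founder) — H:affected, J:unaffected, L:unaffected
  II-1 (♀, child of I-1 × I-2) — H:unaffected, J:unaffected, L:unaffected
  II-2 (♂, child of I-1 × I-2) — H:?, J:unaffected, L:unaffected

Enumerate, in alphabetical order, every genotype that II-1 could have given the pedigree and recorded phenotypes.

II-1 ∈ {Hh JJ LL, Hh JJ Ll, Hh Jj LL, Hh Jj Ll}

H/I-1 un ·: HH|Hh
H/I-2 aff ·: hh
H/II-1 un I-1×I-2: Hh
H/II-2 ? I-1×I-2: Hh|hh
⇒ H over [I-1,I-2,II-1,II-2]: 3 consistent
J/I-1 un ·: JJ|Jj
J/I-2 un ·: JJ|Jj
J/II-1 un I-1×I-2: JJ|Jj
J/II-2 un I-1×I-2: JJ|Jj
⇒ J over [I-1,I-2,II-1,II-2]: 13 consistent
L/I-1 un ·: LL|Ll
L/I-2 un ·: LL|Ll
L/II-1 un I-1×I-2: LL|Ll
L/II-2 un I-1×I-2: LL|Ll
⇒ L over [I-1,I-2,II-1,II-2]: 13 consistent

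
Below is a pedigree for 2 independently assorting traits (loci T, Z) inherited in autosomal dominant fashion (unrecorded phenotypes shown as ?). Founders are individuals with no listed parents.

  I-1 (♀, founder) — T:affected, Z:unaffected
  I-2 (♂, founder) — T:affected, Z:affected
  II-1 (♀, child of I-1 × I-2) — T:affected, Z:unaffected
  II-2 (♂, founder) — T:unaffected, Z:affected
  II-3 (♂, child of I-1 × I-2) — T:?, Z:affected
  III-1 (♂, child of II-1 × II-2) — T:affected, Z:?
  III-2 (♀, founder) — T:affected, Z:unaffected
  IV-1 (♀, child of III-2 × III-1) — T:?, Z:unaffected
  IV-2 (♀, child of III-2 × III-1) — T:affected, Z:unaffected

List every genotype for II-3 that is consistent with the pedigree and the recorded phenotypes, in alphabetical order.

II-3 ∈ {TT Zz, Tt Zz, tt Zz}

T/I-1 aff ·: Tt|TT
T/I-2 aff ·: Tt|TT
T/II-1 aff I-1×I-2: Tt|TT
T/II-2 un ·: tt
T/II-3 ? I-1×I-2: tt|Tt|TT
T/III-1 aff II-1×II-2: Tt
T/III-2 aff ·: Tt|TT
T/IV-1 ? III-2×III-1: tt|Tt|TT
T/IV-2 aff III-2×III-1: Tt|TT
⇒ T over [I-1,I-2,II-1,II-2,II-3,III-1,III-2,IV-1,IV-2]: 150 consistent
Z/I-1 un ·: zz
Z/I-2 aff ·: Zz
Z/II-1 un I-1×I-2: zz
Z/II-2 aff ·: Zz|ZZ
Z/II-3 aff I-1×I-2: Zz
Z/III-1 ? II-1×II-2: zz|Zz
Z/III-2 un ·: zz
Z/IV-1 un III-2×III-1: zz
Z/IV-2 un III-2×III-1: zz
⇒ Z over [I-1,I-2,II-1,II-2,II-3,III-1,III-2,IV-1,IV-2]: 3 consistent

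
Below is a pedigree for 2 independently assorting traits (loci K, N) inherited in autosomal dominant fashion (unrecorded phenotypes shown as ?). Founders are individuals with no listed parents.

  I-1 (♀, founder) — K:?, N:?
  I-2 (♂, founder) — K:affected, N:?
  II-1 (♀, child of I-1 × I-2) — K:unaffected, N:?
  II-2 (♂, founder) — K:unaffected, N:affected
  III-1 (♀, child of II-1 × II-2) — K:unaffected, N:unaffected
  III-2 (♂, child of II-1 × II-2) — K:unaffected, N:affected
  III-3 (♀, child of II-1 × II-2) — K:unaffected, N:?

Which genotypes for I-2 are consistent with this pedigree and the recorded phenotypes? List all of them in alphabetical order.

I-2 ∈ {Kk NN, Kk Nn, Kk nn}

K/I-1 ? ·: kk|Kk
K/I-2 aff ·: Kk
K/II-1 un I-1×I-2: kk
K/II-2 un ·: kk
K/III-1 un II-1×II-2: kk
K/III-2 un II-1×II-2: kk
K/III-3 un II-1×II-2: kk
⇒ K over [I-1,I-2,II-1,II-2,III-1,III-2,III-3]: 2 consistent
N/I-1 ? ·: nn|Nn|NN
N/I-2 ? ·: nn|Nn|NN
N/II-1 ? I-1×I-2: nn|Nn
N/II-2 aff ·: Nn
N/III-1 un II-1×II-2: nn
N/III-2 aff II-1×II-2: Nn|NN
N/III-3 ? II-1×II-2: nn|Nn|NN
⇒ N over [I-1,I-2,II-1,II-2,III-1,III-2,III-3]: 50 consistent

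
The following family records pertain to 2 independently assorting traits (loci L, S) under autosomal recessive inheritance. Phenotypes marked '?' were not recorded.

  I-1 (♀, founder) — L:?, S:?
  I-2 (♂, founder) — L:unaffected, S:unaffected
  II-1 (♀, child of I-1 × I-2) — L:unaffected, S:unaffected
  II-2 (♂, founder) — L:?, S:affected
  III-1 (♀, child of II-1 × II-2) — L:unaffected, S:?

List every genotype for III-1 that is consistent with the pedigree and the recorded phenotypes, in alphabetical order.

L/I-1 ? ·: LL|Ll|ll
L/I-2 un ·: LL|Ll
L/II-1 un I-1×I-2: LL|Ll
L/II-2 ? ·: LL|Ll|ll
L/III-1 un II-1×II-2: LL|Ll
⇒ L over [I-1,I-2,II-1,II-2,III-1]: 41 consistent
S/I-1 ? ·: SS|Ss|ss
S/I-2 un ·: SS|Ss
S/II-1 un I-1×I-2: SS|Ss
S/II-2 aff ·: ss
S/III-1 ? II-1×II-2: Ss|ss
⇒ S over [I-1,I-2,II-1,II-2,III-1]: 14 consistent

III-1 ∈ {LL Ss, LL ss, Ll Ss, Ll ss}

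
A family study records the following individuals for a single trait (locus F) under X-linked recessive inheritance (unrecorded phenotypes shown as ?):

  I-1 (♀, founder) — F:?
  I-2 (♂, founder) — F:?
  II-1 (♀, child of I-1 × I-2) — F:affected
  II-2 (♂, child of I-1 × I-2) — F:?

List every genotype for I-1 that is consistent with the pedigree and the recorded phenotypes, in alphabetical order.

F/I-1 ? ·: X^FX^f|X^fX^f
F/I-2 ? ·: X^fY
F/II-1 aff I-1×I-2: X^fX^f
F/II-2 ? I-1×I-2: X^FY|X^fY
⇒ F over [I-1,I-2,II-1,II-2]: 3 consistent

I-1 ∈ {X^FX^f, X^fX^f}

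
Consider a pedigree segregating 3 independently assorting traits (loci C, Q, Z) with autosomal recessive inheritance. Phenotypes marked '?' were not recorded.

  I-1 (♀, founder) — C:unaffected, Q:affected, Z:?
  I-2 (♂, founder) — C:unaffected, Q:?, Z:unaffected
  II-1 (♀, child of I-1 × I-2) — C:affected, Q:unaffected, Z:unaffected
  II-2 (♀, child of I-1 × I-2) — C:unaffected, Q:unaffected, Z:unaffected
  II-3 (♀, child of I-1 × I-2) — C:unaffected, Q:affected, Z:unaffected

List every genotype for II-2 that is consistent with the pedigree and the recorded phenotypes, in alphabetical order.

II-2 ∈ {CC Qq ZZ, CC Qq Zz, Cc Qq ZZ, Cc Qq Zz}

C/I-1 un ·: Cc
C/I-2 un ·: Cc
C/II-1 aff I-1×I-2: cc
C/II-2 un I-1×I-2: CC|Cc
C/II-3 un I-1×I-2: CC|Cc
⇒ C over [I-1,I-2,II-1,II-2,II-3]: 4 consistent
Q/I-1 aff ·: qq
Q/I-2 ? ·: Qq
Q/II-1 un I-1×I-2: Qq
Q/II-2 un I-1×I-2: Qq
Q/II-3 aff I-1×I-2: qq
⇒ Q over [I-1,I-2,II-1,II-2,II-3]: 1 consistent
Z/I-1 ? ·: ZZ|Zz|zz
Z/I-2 un ·: ZZ|Zz
Z/II-1 un I-1×I-2: ZZ|Zz
Z/II-2 un I-1×I-2: ZZ|Zz
Z/II-3 un I-1×I-2: ZZ|Zz
⇒ Z over [I-1,I-2,II-1,II-2,II-3]: 27 consistent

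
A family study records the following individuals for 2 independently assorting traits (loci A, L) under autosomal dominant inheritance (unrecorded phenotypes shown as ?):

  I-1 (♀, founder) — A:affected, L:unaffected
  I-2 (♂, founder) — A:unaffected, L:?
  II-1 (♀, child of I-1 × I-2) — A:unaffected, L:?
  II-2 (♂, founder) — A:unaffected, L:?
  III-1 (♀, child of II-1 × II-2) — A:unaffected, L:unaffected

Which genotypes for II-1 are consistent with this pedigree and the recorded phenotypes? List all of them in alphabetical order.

II-1 ∈ {aa Ll, aa ll}

A/I-1 aff ·: Aa
A/I-2 un ·: aa
A/II-1 un I-1×I-2: aa
A/II-2 un ·: aa
A/III-1 un II-1×II-2: aa
⇒ A over [I-1,I-2,II-1,II-2,III-1]: 1 consistent
L/I-1 un ·: ll
L/I-2 ? ·: ll|Ll|LL
L/II-1 ? I-1×I-2: ll|Ll
L/II-2 ? ·: ll|Ll
L/III-1 un II-1×II-2: ll
⇒ L over [I-1,I-2,II-1,II-2,III-1]: 8 consistent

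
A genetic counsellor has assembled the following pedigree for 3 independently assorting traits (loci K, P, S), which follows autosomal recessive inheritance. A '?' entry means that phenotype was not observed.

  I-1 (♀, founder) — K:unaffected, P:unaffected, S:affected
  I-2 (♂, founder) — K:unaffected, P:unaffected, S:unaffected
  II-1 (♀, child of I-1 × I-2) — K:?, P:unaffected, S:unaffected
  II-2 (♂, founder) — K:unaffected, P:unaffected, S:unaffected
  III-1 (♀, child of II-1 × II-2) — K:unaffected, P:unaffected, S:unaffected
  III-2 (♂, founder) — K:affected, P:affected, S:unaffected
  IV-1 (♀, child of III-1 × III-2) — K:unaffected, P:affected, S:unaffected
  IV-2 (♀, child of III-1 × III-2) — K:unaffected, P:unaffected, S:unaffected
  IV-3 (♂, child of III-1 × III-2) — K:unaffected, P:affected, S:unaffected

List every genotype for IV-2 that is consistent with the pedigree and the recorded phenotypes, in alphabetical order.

IV-2 ∈ {Kk Pp SS, Kk Pp Ss}

K/I-1 un ·: KK|Kk
K/I-2 un ·: KK|Kk
K/II-1 ? I-1×I-2: KK|Kk|kk
K/II-2 un ·: KK|Kk
K/III-1 un II-1×II-2: KK|Kk
K/III-2 aff ·: kk
K/IV-1 un III-1×III-2: Kk
K/IV-2 un III-1×III-2: Kk
K/IV-3 un III-1×III-2: Kk
⇒ K over [I-1,I-2,II-1,II-2,III-1,III-2,IV-1,IV-2,IV-3]: 26 consistent
P/I-1 un ·: PP|Pp
P/I-2 un ·: PP|Pp
P/II-1 un I-1×I-2: PP|Pp
P/II-2 un ·: PP|Pp
P/III-1 un II-1×II-2: Pp
P/III-2 aff ·: pp
P/IV-1 aff III-1×III-2: pp
P/IV-2 un III-1×III-2: Pp
P/IV-3 aff III-1×III-2: pp
⇒ P over [I-1,I-2,II-1,II-2,III-1,III-2,IV-1,IV-2,IV-3]: 10 consistent
S/I-1 aff ·: ss
S/I-2 un ·: SS|Ss
S/II-1 un I-1×I-2: Ss
S/II-2 un ·: SS|Ss
S/III-1 un II-1×II-2: SS|Ss
S/III-2 un ·: SS|Ss
S/IV-1 un III-1×III-2: SS|Ss
S/IV-2 un III-1×III-2: SS|Ss
S/IV-3 un III-1×III-2: SS|Ss
⇒ S over [I-1,I-2,II-1,II-2,III-1,III-2,IV-1,IV-2,IV-3]: 100 consistent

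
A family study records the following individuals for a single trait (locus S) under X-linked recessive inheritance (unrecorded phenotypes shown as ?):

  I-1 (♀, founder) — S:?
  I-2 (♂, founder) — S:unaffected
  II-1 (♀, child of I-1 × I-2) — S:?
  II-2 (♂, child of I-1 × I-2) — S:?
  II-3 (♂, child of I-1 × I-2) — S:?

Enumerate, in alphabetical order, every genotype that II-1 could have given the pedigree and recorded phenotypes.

S/I-1 ? ·: X^SX^S|X^SX^s|X^sX^s
S/I-2 un ·: X^SY
S/II-1 ? I-1×I-2: X^SX^S|X^SX^s
S/II-2 ? I-1×I-2: X^SY|X^sY
S/II-3 ? I-1×I-2: X^SY|X^sY
⇒ S over [I-1,I-2,II-1,II-2,II-3]: 10 consistent

II-1 ∈ {X^SX^S, X^SX^s}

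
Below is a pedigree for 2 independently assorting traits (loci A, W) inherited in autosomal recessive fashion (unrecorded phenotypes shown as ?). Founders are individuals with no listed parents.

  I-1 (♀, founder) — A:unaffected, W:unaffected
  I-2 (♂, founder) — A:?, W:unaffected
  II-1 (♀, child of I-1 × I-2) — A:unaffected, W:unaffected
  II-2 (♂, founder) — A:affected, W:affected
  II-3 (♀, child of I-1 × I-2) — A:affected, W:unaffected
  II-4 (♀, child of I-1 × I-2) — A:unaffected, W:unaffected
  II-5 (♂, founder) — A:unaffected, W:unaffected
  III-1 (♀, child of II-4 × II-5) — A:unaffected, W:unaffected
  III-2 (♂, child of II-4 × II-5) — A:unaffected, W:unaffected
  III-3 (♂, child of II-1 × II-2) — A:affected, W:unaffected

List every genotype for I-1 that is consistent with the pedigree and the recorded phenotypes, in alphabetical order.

A/I-1 un ·: Aa
A/I-2 ? ·: Aa|aa
A/II-1 un I-1×I-2: Aa
A/II-2 aff ·: aa
A/II-3 aff I-1×I-2: aa
A/II-4 un I-1×I-2: AA|Aa
A/II-5 un ·: AA|Aa
A/III-1 un II-4×II-5: AA|Aa
A/III-2 un II-4×II-5: AA|Aa
A/III-3 aff II-1×II-2: aa
⇒ A over [I-1,I-2,II-1,II-2,II-3,II-4,II-5,III-1,III-2,III-3]: 21 consistent
W/I-1 un ·: WW|Ww
W/I-2 un ·: WW|Ww
W/II-1 un I-1×I-2: WW|Ww
W/II-2 aff ·: ww
W/II-3 un I-1×I-2: WW|Ww
W/II-4 un I-1×I-2: WW|Ww
W/II-5 un ·: WW|Ww
W/III-1 un II-4×II-5: WW|Ww
W/III-2 un II-4×II-5: WW|Ww
W/III-3 un II-1×II-2: Ww
⇒ W over [I-1,I-2,II-1,II-2,II-3,II-4,II-5,III-1,III-2,III-3]: 161 consistent

I-1 ∈ {Aa WW, Aa Ww}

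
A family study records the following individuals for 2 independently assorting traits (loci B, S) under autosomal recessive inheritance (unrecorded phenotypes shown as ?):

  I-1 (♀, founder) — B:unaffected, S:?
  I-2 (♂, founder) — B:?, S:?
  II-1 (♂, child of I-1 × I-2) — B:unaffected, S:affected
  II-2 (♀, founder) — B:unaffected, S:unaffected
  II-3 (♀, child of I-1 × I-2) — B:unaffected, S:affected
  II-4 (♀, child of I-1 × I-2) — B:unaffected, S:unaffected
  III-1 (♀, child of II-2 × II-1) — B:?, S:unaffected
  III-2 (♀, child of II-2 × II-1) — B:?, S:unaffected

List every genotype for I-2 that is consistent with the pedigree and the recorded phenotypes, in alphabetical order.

I-2 ∈ {BB Ss, BB ss, Bb Ss, Bb ss, bb Ss, bb ss}

B/I-1 un ·: BB|Bb
B/I-2 ? ·: BB|Bb|bb
B/II-1 un I-1×I-2: BB|Bb
B/II-2 un ·: BB|Bb
B/II-3 un I-1×I-2: BB|Bb
B/II-4 un I-1×I-2: BB|Bb
B/III-1 ? II-2×II-1: BB|Bb|bb
B/III-2 ? II-2×II-1: BB|Bb|bb
⇒ B over [I-1,I-2,II-1,II-2,II-3,II-4,III-1,III-2]: 247 consistent
S/I-1 ? ·: Ss|ss
S/I-2 ? ·: Ss|ss
S/II-1 aff I-1×I-2: ss
S/II-2 un ·: SS|Ss
S/II-3 aff I-1×I-2: ss
S/II-4 un I-1×I-2: SS|Ss
S/III-1 un II-2×II-1: Ss
S/III-2 un II-2×II-1: Ss
⇒ S over [I-1,I-2,II-1,II-2,II-3,II-4,III-1,III-2]: 8 consistent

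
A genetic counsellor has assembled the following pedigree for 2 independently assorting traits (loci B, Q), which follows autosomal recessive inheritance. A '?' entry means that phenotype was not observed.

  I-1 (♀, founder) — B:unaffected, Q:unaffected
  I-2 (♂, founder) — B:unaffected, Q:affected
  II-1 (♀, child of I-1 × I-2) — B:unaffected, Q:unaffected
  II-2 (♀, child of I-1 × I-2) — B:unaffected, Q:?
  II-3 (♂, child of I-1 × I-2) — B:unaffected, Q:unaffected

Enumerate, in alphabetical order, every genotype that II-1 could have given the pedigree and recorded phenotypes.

B/I-1 un ·: BB|Bb
B/I-2 un ·: BB|Bb
B/II-1 un I-1×I-2: BB|Bb
B/II-2 un I-1×I-2: BB|Bb
B/II-3 un I-1×I-2: BB|Bb
⇒ B over [I-1,I-2,II-1,II-2,II-3]: 25 consistent
Q/I-1 un ·: QQ|Qq
Q/I-2 aff ·: qq
Q/II-1 un I-1×I-2: Qq
Q/II-2 ? I-1×I-2: Qq|qq
Q/II-3 un I-1×I-2: Qq
⇒ Q over [I-1,I-2,II-1,II-2,II-3]: 3 consistent

II-1 ∈ {BB Qq, Bb Qq}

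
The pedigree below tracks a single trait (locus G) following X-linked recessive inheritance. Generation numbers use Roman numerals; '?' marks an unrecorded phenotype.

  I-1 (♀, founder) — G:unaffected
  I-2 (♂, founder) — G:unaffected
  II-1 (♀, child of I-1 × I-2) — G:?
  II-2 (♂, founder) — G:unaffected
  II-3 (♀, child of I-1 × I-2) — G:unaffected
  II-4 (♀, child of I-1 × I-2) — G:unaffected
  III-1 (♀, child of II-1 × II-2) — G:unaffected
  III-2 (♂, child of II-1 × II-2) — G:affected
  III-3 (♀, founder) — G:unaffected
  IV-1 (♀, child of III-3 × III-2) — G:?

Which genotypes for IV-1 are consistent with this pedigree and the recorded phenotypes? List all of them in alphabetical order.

G/I-1 un ·: X^GX^g
G/I-2 un ·: X^GY
G/II-1 ? I-1×I-2: X^GX^g
G/II-2 un ·: X^GY
G/II-3 un I-1×I-2: X^GX^G|X^GX^g
G/II-4 un I-1×I-2: X^GX^G|X^GX^g
G/III-1 un II-1×II-2: X^GX^G|X^GX^g
G/III-2 aff II-1×II-2: X^gY
G/III-3 un ·: X^GX^G|X^GX^g
G/IV-1 ? III-3×III-2: X^GX^g|X^gX^g
⇒ G over [I-1,I-2,II-1,II-2,II-3,II-4,III-1,III-2,III-3,IV-1]: 24 consistent

IV-1 ∈ {X^GX^g, X^gX^g}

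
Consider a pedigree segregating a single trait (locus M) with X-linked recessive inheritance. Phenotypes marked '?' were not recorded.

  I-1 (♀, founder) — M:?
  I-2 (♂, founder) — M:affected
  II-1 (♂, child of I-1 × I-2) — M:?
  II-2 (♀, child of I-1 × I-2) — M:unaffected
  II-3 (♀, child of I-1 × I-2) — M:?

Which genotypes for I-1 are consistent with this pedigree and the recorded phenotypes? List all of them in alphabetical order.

I-1 ∈ {X^MX^M, X^MX^m}

M/I-1 ? ·: X^MX^M|X^MX^m
M/I-2 aff ·: X^mY
M/II-1 ? I-1×I-2: X^MY|X^mY
M/II-2 un I-1×I-2: X^MX^m
M/II-3 ? I-1×I-2: X^MX^m|X^mX^m
⇒ M over [I-1,I-2,II-1,II-2,II-3]: 5 consistent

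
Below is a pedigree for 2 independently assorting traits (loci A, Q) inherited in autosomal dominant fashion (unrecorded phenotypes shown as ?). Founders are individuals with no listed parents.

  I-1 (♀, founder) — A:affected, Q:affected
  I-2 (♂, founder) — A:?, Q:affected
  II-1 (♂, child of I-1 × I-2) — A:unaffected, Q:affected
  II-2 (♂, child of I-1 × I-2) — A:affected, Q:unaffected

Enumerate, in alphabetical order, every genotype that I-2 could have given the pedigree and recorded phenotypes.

A/I-1 aff ·: Aa
A/I-2 ? ·: aa|Aa
A/II-1 un I-1×I-2: aa
A/II-2 aff I-1×I-2: Aa|AA
⇒ A over [I-1,I-2,II-1,II-2]: 3 consistent
Q/I-1 aff ·: Qq
Q/I-2 aff ·: Qq
Q/II-1 aff I-1×I-2: Qq|QQ
Q/II-2 un I-1×I-2: qq
⇒ Q over [I-1,I-2,II-1,II-2]: 2 consistent

I-2 ∈ {Aa Qq, aa Qq}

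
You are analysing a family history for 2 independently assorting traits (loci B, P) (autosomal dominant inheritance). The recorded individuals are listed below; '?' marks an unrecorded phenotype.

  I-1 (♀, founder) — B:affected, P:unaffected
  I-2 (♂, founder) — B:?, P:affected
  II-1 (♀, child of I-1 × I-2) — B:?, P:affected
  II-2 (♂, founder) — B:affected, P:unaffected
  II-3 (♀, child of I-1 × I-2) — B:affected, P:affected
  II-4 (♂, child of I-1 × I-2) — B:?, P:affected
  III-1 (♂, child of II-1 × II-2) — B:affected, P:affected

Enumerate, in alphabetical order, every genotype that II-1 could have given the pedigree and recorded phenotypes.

B/I-1 aff ·: Bb|BB
B/I-2 ? ·: bb|Bb|BB
B/II-1 ? I-1×I-2: bb|Bb|BB
B/II-2 aff ·: Bb|BB
B/II-3 aff I-1×I-2: Bb|BB
B/II-4 ? I-1×I-2: bb|Bb|BB
B/III-1 aff II-1×II-2: Bb|BB
⇒ B over [I-1,I-2,II-1,II-2,II-3,II-4,III-1]: 129 consistent
P/I-1 un ·: pp
P/I-2 aff ·: Pp|PP
P/II-1 aff I-1×I-2: Pp
P/II-2 un ·: pp
P/II-3 aff I-1×I-2: Pp
P/II-4 aff I-1×I-2: Pp
P/III-1 aff II-1×II-2: Pp
⇒ P over [I-1,I-2,II-1,II-2,II-3,II-4,III-1]: 2 consistent

II-1 ∈ {BB Pp, Bb Pp, bb Pp}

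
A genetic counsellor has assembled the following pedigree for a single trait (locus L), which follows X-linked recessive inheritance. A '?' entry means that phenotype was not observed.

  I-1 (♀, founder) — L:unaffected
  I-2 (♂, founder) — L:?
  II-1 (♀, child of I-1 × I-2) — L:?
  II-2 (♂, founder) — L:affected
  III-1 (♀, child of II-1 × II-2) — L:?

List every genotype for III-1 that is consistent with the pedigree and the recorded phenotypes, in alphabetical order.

L/I-1 un ·: X^LX^L|X^LX^l
L/I-2 ? ·: X^LY|X^lY
L/II-1 ? I-1×I-2: X^LX^L|X^LX^l|X^lX^l
L/II-2 aff ·: X^lY
L/III-1 ? II-1×II-2: X^LX^l|X^lX^l
⇒ L over [I-1,I-2,II-1,II-2,III-1]: 9 consistent

III-1 ∈ {X^LX^l, X^lX^l}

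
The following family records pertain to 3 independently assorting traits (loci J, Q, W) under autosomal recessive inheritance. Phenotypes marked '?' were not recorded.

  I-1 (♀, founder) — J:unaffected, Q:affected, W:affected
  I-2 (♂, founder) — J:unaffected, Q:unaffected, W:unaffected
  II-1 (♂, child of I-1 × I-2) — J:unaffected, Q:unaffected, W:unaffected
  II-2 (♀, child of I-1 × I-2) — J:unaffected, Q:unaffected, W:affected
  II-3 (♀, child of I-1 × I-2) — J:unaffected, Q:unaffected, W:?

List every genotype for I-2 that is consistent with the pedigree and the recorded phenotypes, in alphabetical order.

J/I-1 un ·: JJ|Jj
J/I-2 un ·: JJ|Jj
J/II-1 un I-1×I-2: JJ|Jj
J/II-2 un I-1×I-2: JJ|Jj
J/II-3 un I-1×I-2: JJ|Jj
⇒ J over [I-1,I-2,II-1,II-2,II-3]: 25 consistent
Q/I-1 aff ·: qq
Q/I-2 un ·: QQ|Qq
Q/II-1 un I-1×I-2: Qq
Q/II-2 un I-1×I-2: Qq
Q/II-3 un I-1×I-2: Qq
⇒ Q over [I-1,I-2,II-1,II-2,II-3]: 2 consistent
W/I-1 aff ·: ww
W/I-2 un ·: Ww
W/II-1 un I-1×I-2: Ww
W/II-2 aff I-1×I-2: ww
W/II-3 ? I-1×I-2: Ww|ww
⇒ W over [I-1,I-2,II-1,II-2,II-3]: 2 consistent

I-2 ∈ {JJ QQ Ww, JJ Qq Ww, Jj QQ Ww, Jj Qq Ww}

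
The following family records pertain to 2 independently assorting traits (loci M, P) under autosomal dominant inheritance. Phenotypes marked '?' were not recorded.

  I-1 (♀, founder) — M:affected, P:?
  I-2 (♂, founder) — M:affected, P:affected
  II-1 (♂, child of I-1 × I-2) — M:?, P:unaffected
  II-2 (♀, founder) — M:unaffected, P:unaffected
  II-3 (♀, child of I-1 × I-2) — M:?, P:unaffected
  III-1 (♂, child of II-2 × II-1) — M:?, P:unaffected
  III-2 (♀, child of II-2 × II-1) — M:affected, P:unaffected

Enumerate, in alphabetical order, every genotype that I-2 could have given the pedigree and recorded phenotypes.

M/I-1 aff ·: Mm|MM
M/I-2 aff ·: Mm|MM
M/II-1 ? I-1×I-2: Mm|MM
M/II-2 un ·: mm
M/II-3 ? I-1×I-2: mm|Mm|MM
M/III-1 ? II-2×II-1: mm|Mm
M/III-2 aff II-2×II-1: Mm
⇒ M over [I-1,I-2,II-1,II-2,II-3,III-1,III-2]: 22 consistent
P/I-1 ? ·: pp|Pp
P/I-2 aff ·: Pp
P/II-1 un I-1×I-2: pp
P/II-2 un ·: pp
P/II-3 un I-1×I-2: pp
P/III-1 un II-2×II-1: pp
P/III-2 un II-2×II-1: pp
⇒ P over [I-1,I-2,II-1,II-2,II-3,III-1,III-2]: 2 consistent

I-2 ∈ {MM Pp, Mm Pp}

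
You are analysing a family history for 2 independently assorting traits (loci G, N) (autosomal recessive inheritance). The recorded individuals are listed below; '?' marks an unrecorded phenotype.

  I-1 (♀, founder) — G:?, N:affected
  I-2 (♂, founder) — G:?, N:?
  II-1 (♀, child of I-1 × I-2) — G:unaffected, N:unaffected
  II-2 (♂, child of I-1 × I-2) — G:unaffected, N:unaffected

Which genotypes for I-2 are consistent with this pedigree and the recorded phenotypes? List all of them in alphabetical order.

I-2 ∈ {GG NN, GG Nn, Gg NN, Gg Nn, gg NN, gg Nn}

G/I-1 ? ·: GG|Gg|gg
G/I-2 ? ·: GG|Gg|gg
G/II-1 un I-1×I-2: GG|Gg
G/II-2 un I-1×I-2: GG|Gg
⇒ G over [I-1,I-2,II-1,II-2]: 17 consistent
N/I-1 aff ·: nn
N/I-2 ? ·: NN|Nn
N/II-1 un I-1×I-2: Nn
N/II-2 un I-1×I-2: Nn
⇒ N over [I-1,I-2,II-1,II-2]: 2 consistent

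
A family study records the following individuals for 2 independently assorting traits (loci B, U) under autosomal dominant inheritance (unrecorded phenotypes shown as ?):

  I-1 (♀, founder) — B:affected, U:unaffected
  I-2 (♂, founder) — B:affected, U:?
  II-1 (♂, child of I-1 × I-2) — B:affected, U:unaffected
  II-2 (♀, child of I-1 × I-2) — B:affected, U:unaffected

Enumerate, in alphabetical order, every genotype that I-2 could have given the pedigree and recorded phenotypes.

B/I-1 aff ·: Bb|BB
B/I-2 aff ·: Bb|BB
B/II-1 aff I-1×I-2: Bb|BB
B/II-2 aff I-1×I-2: Bb|BB
⇒ B over [I-1,I-2,II-1,II-2]: 13 consistent
U/I-1 un ·: uu
U/I-2 ? ·: uu|Uu
U/II-1 un I-1×I-2: uu
U/II-2 un I-1×I-2: uu
⇒ U over [I-1,I-2,II-1,II-2]: 2 consistent

I-2 ∈ {BB Uu, BB uu, Bb Uu, Bb uu}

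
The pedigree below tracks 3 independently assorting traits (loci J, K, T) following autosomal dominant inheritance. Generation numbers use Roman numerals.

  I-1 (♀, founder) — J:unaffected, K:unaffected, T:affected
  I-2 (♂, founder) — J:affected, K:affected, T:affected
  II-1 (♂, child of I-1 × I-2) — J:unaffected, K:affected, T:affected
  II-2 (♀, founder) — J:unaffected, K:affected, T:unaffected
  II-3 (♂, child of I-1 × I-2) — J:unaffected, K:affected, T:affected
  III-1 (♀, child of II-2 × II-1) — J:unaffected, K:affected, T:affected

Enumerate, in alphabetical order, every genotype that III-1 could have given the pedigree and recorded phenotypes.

III-1 ∈ {jj KK Tt, jj Kk Tt}

J/I-1 un ·: jj
J/I-2 aff ·: Jj
J/II-1 un I-1×I-2: jj
J/II-2 un ·: jj
J/II-3 un I-1×I-2: jj
J/III-1 un II-2×II-1: jj
⇒ J over [I-1,I-2,II-1,II-2,II-3,III-1]: 1 consistent
K/I-1 un ·: kk
K/I-2 aff ·: Kk|KK
K/II-1 aff I-1×I-2: Kk
K/II-2 aff ·: Kk|KK
K/II-3 aff I-1×I-2: Kk
K/III-1 aff II-2×II-1: Kk|KK
⇒ K over [I-1,I-2,II-1,II-2,II-3,III-1]: 8 consistent
T/I-1 aff ·: Tt|TT
T/I-2 aff ·: Tt|TT
T/II-1 aff I-1×I-2: Tt|TT
T/II-2 un ·: tt
T/II-3 aff I-1×I-2: Tt|TT
T/III-1 aff II-2×II-1: Tt
⇒ T over [I-1,I-2,II-1,II-2,II-3,III-1]: 13 consistent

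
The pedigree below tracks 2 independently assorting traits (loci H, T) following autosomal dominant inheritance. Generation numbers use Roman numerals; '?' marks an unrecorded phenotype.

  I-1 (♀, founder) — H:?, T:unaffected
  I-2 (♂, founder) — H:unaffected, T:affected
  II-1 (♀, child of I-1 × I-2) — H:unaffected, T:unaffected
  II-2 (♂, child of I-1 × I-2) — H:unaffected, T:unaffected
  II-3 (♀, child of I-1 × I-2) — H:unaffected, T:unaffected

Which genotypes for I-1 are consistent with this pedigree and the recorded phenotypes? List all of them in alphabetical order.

I-1 ∈ {Hh tt, hh tt}

H/I-1 ? ·: hh|Hh
H/I-2 un ·: hh
H/II-1 un I-1×I-2: hh
H/II-2 un I-1×I-2: hh
H/II-3 un I-1×I-2: hh
⇒ H over [I-1,I-2,II-1,II-2,II-3]: 2 consistent
T/I-1 un ·: tt
T/I-2 aff ·: Tt
T/II-1 un I-1×I-2: tt
T/II-2 un I-1×I-2: tt
T/II-3 un I-1×I-2: tt
⇒ T over [I-1,I-2,II-1,II-2,II-3]: 1 consistent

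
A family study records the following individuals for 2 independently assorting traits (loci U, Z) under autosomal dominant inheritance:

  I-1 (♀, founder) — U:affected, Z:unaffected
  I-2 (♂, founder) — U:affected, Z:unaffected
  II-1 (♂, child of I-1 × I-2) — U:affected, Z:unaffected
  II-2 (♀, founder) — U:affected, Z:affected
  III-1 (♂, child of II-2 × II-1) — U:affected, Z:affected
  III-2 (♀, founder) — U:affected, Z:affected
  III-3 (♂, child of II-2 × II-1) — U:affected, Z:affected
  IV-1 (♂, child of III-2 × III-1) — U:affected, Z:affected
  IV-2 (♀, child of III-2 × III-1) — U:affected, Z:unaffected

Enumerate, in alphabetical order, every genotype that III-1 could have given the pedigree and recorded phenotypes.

III-1 ∈ {UU Zz, Uu Zz}

U/I-1 aff ·: Uu|UU
U/I-2 aff ·: Uu|UU
U/II-1 aff I-1×I-2: Uu|UU
U/II-2 aff ·: Uu|UU
U/III-1 aff II-2×II-1: Uu|UU
U/III-2 aff ·: Uu|UU
U/III-3 aff II-2×II-1: Uu|UU
U/IV-1 aff III-2×III-1: Uu|UU
U/IV-2 aff III-2×III-1: Uu|UU
⇒ U over [I-1,I-2,II-1,II-2,III-1,III-2,III-3,IV-1,IV-2]: 280 consistent
Z/I-1 un ·: zz
Z/I-2 un ·: zz
Z/II-1 un I-1×I-2: zz
Z/II-2 aff ·: Zz|ZZ
Z/III-1 aff II-2×II-1: Zz
Z/III-2 aff ·: Zz
Z/III-3 aff II-2×II-1: Zz
Z/IV-1 aff III-2×III-1: Zz|ZZ
Z/IV-2 un III-2×III-1: zz
⇒ Z over [I-1,I-2,II-1,II-2,III-1,III-2,III-3,IV-1,IV-2]: 4 consistent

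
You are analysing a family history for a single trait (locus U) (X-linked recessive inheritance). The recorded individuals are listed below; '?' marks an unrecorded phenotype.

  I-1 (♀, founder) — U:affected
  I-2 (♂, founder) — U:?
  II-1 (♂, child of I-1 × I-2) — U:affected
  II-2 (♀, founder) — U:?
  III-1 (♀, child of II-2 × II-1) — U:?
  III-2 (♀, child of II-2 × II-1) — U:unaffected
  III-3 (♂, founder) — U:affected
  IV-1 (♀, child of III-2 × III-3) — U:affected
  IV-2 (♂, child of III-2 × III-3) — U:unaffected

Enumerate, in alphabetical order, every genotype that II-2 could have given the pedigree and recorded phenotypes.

II-2 ∈ {X^UX^U, X^UX^u}

U/I-1 aff ·: X^uX^u
U/I-2 ? ·: X^UY|X^uY
U/II-1 aff I-1×I-2: X^uY
U/II-2 ? ·: X^UX^U|X^UX^u
U/III-1 ? II-2×II-1: X^UX^u|X^uX^u
U/III-2 un II-2×II-1: X^UX^u
U/III-3 aff ·: X^uY
U/IV-1 aff III-2×III-3: X^uX^u
U/IV-2 un III-2×III-3: X^UY
⇒ U over [I-1,I-2,II-1,II-2,III-1,III-2,III-3,IV-1,IV-2]: 6 consistent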